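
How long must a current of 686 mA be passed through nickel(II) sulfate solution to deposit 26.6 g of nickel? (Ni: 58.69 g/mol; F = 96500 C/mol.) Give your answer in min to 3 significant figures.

2130 min

n(Ni) = 26.6 / 58.69 = 0.4532 mol
Ni²⁺ + 2e⁻ → Ni, so n(e⁻) = 2 × 0.4532 = 0.9064 mol
Q = 0.9064 × 96500 = 87470 C
t = Q / I = 87470 / 0.686 = 1.275×10^5 s = 2130 min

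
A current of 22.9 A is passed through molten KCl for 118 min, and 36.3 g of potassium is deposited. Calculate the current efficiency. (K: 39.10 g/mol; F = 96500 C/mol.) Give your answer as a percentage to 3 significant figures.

55.3%

Q = 22.9 × 7080 = 1.621×10^5 C
n(e⁻) = 1.621×10^5 / 96500 = 1.680 mol
K⁺ + e⁻ → K, so theoretical n(K) = 1.680 mol → 65.69 g
Efficiency = 36.3 / 65.69 = 0.5526 = 55.3%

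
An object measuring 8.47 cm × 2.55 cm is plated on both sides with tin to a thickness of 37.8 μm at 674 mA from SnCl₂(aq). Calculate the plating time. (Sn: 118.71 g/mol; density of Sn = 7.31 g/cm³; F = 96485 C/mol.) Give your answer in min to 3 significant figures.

Plated area = 2 × 8.47 × 2.55 = 43.20 cm²
Volume = 43.20 × 37.8×10⁻⁴ cm = 0.1633 cm³
m(Sn) = 0.1633 × 7.31 = 1.194 g
n(Sn) = 1.194 / 118.71 = 0.01006 mol; n(e⁻) = 2 × 0.01006 = 0.02012 mol
Q = 0.02012 × 96485 = 1941 C
t = 1941 / 0.674 = 2880 s = 48.0 min

48.0 min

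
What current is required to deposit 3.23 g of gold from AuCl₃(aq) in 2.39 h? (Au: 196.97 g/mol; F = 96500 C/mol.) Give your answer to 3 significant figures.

n(Au) = 3.23 / 196.97 = 0.01640 mol
Au³⁺ + 3e⁻ → Au, so n(e⁻) = 3 × 0.01640 = 0.04920 mol
Q = 0.04920 × 96500 = 4748 C
I = Q / t = 4748 / 8604 s = 0.552 A

0.552 A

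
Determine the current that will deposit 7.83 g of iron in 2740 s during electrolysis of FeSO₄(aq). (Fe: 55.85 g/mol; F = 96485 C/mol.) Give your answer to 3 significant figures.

n(Fe) = 7.83 / 55.85 = 0.1402 mol
Fe²⁺ + 2e⁻ → Fe, so n(e⁻) = 2 × 0.1402 = 0.2804 mol
Q = 0.2804 × 96485 = 27050 C
I = Q / t = 27050 / 2740 s = 9.87 A

9.87 A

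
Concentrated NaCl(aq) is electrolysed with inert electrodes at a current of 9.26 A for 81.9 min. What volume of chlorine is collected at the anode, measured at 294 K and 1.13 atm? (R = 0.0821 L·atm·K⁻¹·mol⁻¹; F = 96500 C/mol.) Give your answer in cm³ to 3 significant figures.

Charge passed = 9.26 × 4914 = 45500 C
n(e⁻) = 45500 / 96500 = 0.4715 mol
2Cl⁻ → Cl₂ + 2e⁻, so n(Cl₂) = 0.4715 / 2 = 0.2358 mol
V = nRT/P = 0.2358 × 0.0821 × 294 / 1.13 = 5.037 L
= 5040 cm³

5040 cm³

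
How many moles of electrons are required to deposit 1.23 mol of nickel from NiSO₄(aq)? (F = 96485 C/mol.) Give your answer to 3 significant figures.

Ni²⁺ + 2e⁻ → Ni, so n(e⁻) = 2 × 1.23 = 2.460 mol

2.46 mol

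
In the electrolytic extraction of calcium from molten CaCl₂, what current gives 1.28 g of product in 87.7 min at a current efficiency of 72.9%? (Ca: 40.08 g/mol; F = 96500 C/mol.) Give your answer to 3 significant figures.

n(Ca) = 1.28 / 40.08 = 0.03194 mol
Ca²⁺ + 2e⁻ → Ca, so n(e⁻) = 2 × 0.03194 = 0.06388 mol
Q = 0.06388 × 96500 / 0.729 = 8456 C
I = Q / t = 8456 / 5262 s = 1.61 A

1.61 A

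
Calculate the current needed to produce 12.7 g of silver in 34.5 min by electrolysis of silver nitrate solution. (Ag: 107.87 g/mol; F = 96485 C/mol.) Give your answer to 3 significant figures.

5.49 A

n(Ag) = 12.7 / 107.87 = 0.1177 mol
Ag⁺ + e⁻ → Ag, so n(e⁻) = 0.1177 mol
Q = 0.1177 × 96485 = 11360 C
I = Q / t = 11360 / 2070 s = 5.49 A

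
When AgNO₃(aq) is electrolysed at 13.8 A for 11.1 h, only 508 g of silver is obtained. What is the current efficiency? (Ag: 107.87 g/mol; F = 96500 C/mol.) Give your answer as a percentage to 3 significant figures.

82.4%

Q = 13.8 × 39960 = 5.514×10^5 C
n(e⁻) = 5.514×10^5 / 96500 = 5.714 mol
Ag⁺ + e⁻ → Ag, so theoretical n(Ag) = 5.714 mol → 616.4 g
Efficiency = 508 / 616.4 = 0.8241 = 82.4%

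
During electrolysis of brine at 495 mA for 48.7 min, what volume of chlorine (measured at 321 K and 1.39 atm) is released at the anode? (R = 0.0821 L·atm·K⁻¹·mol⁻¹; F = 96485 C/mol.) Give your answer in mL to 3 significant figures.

Q = It = 0.495 × 2922 = 1446 C
n(e⁻) = 1446 / 96485 = 0.01499 mol
2Cl⁻ → Cl₂ + 2e⁻, so n(Cl₂) = 0.01499 / 2 = 0.007495 mol
V = nRT/P = 0.007495 × 0.0821 × 321 / 1.39 = 0.1421 L
= 142 mL

142 mL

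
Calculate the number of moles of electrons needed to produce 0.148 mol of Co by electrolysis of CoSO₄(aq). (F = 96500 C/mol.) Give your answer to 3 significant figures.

Co²⁺ + 2e⁻ → Co, so n(e⁻) = 2 × 0.148 = 0.2960 mol

0.296 mol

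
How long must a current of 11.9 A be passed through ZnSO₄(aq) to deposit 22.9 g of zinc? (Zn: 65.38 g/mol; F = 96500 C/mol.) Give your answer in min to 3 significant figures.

n(Zn) = 22.9 / 65.38 = 0.3503 mol
Zn²⁺ + 2e⁻ → Zn, so n(e⁻) = 2 × 0.3503 = 0.7006 mol
Q = 0.7006 × 96500 = 67610 C
t = Q / I = 67610 / 11.9 = 5682 s = 94.7 min

94.7 min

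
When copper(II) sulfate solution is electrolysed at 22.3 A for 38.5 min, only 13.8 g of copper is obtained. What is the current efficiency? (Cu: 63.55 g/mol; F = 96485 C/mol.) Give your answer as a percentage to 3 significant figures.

Q = 22.3 × 2310 = 51510 C
n(e⁻) = 51510 / 96485 = 0.5339 mol
Cu²⁺ + 2e⁻ → Cu, so theoretical n(Cu) = 0.2670 mol → 16.97 g
Efficiency = 13.8 / 16.97 = 0.8132 = 81.3%

81.3%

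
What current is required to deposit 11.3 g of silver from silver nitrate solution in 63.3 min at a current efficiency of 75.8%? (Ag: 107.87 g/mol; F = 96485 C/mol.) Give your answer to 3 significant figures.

n(Ag) = 11.3 / 107.87 = 0.1048 mol
Ag⁺ + e⁻ → Ag, so n(e⁻) = 0.1048 mol
Q = 0.1048 × 96485 / 0.758 = 13340 C
I = Q / t = 13340 / 3798 s = 3.51 A

3.51 A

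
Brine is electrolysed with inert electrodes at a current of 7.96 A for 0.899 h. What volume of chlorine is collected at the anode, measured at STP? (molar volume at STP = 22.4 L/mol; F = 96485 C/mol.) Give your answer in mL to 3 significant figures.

2990 mL

Q = It = 7.96 × 3236.4 = 25760 C
n(e⁻) = 25760 / 96485 = 0.2670 mol
2Cl⁻ → Cl₂ + 2e⁻, so n(Cl₂) = 0.2670 / 2 = 0.1335 mol
V = 0.1335 × 22.4 = 2.990 L
= 2990 mL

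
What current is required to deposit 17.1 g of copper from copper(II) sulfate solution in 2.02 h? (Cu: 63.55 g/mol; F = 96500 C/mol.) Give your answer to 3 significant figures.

7.14 A

n(Cu) = 17.1 / 63.55 = 0.2691 mol
Cu²⁺ + 2e⁻ → Cu, so n(e⁻) = 2 × 0.2691 = 0.5382 mol
Q = 0.5382 × 96500 = 51940 C
I = Q / t = 51940 / 7272 s = 7.14 A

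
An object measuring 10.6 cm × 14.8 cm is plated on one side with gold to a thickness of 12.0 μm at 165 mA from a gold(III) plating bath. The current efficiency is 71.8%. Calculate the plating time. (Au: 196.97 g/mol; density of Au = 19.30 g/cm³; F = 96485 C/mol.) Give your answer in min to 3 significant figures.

751 min

Plated area = 10.6 × 14.8 = 156.9 cm²
Volume = 156.9 × 12.0×10⁻⁴ cm = 0.1883 cm³
m(Au) = 0.1883 × 19.30 = 3.634 g
n(Au) = 3.634 / 196.97 = 0.01845 mol; n(e⁻) = 3 × 0.01845 = 0.05535 mol
Q = 0.05535 × 96485 / 0.718 = 7438 C
t = 7438 / 0.165 = 45080 s = 751 min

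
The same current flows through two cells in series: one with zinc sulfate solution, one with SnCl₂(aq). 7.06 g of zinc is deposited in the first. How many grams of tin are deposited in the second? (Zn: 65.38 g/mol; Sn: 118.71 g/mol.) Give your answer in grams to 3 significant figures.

12.8 g

n(Zn) = 7.06 / 65.38 = 0.1080 mol
Zn²⁺ + 2e⁻ → Zn, so n(e⁻) = 2 × 0.1080 = 0.2160 mol
Since the cells are in series, n(e⁻) in the Sn cell is also 0.2160 mol.
Sn²⁺ + 2e⁻ → Sn, so n(Sn) = 0.2160 / 2 = 0.1080 mol
m(Sn) = 0.1080 × 118.71 = 12.8 g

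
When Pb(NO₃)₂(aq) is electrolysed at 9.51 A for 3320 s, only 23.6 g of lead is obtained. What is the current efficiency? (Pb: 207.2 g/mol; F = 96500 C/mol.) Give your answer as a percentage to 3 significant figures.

69.6%

Q = 9.51 × 3320 = 31570 C
n(e⁻) = 31570 / 96500 = 0.3272 mol
Pb²⁺ + 2e⁻ → Pb, so theoretical n(Pb) = 0.1636 mol → 33.90 g
Efficiency = 23.6 / 33.90 = 0.6962 = 69.6%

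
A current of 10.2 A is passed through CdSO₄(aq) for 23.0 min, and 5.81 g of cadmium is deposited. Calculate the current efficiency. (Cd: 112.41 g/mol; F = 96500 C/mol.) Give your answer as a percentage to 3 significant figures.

70.9%

Q = 10.2 × 1380 = 14080 C
n(e⁻) = 14080 / 96500 = 0.1459 mol
Cd²⁺ + 2e⁻ → Cd, so theoretical n(Cd) = 0.07295 mol → 8.200 g
Efficiency = 5.81 / 8.200 = 0.7085 = 70.9%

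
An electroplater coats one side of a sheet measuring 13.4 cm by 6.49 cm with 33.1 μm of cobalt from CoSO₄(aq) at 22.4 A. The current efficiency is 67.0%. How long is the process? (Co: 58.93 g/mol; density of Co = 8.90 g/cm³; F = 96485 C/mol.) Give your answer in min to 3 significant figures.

9.32 min

Plated area = 13.4 × 6.49 = 86.97 cm²
Volume = 86.97 × 33.1×10⁻⁴ cm = 0.2879 cm³
m(Co) = 0.2879 × 8.90 = 2.562 g
n(Co) = 2.562 / 58.93 = 0.04348 mol; n(e⁻) = 2 × 0.04348 = 0.08696 mol
Q = 0.08696 × 96485 / 0.670 = 12520 C
t = 12520 / 22.4 = 558.9 s = 9.32 min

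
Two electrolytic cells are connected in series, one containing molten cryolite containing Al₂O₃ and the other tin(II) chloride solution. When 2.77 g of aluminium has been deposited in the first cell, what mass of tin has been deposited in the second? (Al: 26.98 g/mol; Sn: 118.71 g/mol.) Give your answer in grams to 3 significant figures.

18.3 g

n(Al) = 2.77 / 26.98 = 0.1027 mol
Al³⁺ + 3e⁻ → Al, so n(e⁻) = 3 × 0.1027 = 0.3081 mol
The cells are in series, so the same charge (and hence the same n(e⁻) = 0.3081 mol) passes through both.
Sn²⁺ + 2e⁻ → Sn, so n(Sn) = 0.3081 / 2 = 0.1541 mol
m(Sn) = 0.1541 × 118.71 = 18.3 g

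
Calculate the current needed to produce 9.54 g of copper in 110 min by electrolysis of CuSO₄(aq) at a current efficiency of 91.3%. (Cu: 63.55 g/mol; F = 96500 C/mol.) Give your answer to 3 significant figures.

n(Cu) = 9.54 / 63.55 = 0.1501 mol
Cu²⁺ + 2e⁻ → Cu, so n(e⁻) = 2 × 0.1501 = 0.3002 mol
Q = 0.3002 × 96500 / 0.913 = 31730 C
I = Q / t = 31730 / 6600 s = 4.81 A

4.81 A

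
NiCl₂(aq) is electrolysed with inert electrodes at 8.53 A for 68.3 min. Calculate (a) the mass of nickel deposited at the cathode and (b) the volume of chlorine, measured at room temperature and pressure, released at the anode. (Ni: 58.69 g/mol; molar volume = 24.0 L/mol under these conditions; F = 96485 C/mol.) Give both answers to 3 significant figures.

Q = 8.53 × 4098 = 34960 C; n(e⁻) = 34960 / 96485 = 0.3623 mol
Cathode: Ni²⁺ + 2e⁻ → Ni → n(Ni) = 0.3623/2 = 0.1812 mol → 10.6 g
Anode: 2Cl⁻ → Cl₂ + 2e⁻ → n(Cl₂) = 0.3623/2 = 0.1812 mol → 4.35 L

10.6 g Ni; 4.35 L Cl₂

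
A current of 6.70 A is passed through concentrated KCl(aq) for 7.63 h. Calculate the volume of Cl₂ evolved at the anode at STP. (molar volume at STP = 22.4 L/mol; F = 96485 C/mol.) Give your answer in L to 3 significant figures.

Q = It = 6.70 × 27468 = 1.840×10^5 C
n(e⁻) = 1.840×10^5 / 96485 = 1.907 mol
2Cl⁻ → Cl₂ + 2e⁻, so n(Cl₂) = 1.907 / 2 = 0.9535 mol
V = 0.9535 × 22.4 = 21.36 L

21.4 L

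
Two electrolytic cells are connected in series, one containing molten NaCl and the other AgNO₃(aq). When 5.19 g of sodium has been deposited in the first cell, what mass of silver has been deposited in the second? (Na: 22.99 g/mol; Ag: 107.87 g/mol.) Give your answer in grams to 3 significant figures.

n(Na) = 5.19 / 22.99 = 0.2258 mol
Na⁺ + e⁻ → Na, so n(e⁻) = 0.2258 mol
The cells are in series, so the same charge (and hence the same n(e⁻) = 0.2258 mol) passes through both.
Ag⁺ + e⁻ → Ag, so n(Ag) = 0.2258 mol
m(Ag) = 0.2258 × 107.87 = 24.4 g

24.4 g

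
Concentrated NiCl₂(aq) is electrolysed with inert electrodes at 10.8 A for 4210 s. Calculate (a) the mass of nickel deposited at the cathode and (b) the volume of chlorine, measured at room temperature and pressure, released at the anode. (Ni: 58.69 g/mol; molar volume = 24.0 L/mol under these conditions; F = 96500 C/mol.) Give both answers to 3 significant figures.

13.8 g Ni; 5.65 L Cl₂

Q = 10.8 × 4210 = 45470 C; n(e⁻) = 45470 / 96500 = 0.4712 mol
Cathode: Ni²⁺ + 2e⁻ → Ni → n(Ni) = 0.4712/2 = 0.2356 mol → 13.8 g
Anode: 2Cl⁻ → Cl₂ + 2e⁻ → n(Cl₂) = 0.4712/2 = 0.2356 mol → 5.65 L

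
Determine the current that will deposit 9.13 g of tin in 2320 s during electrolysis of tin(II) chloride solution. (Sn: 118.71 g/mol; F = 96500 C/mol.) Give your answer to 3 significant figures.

n(Sn) = 9.13 / 118.71 = 0.07691 mol
Sn²⁺ + 2e⁻ → Sn, so n(e⁻) = 2 × 0.07691 = 0.1538 mol
Q = 0.1538 × 96500 = 14840 C
I = Q / t = 14840 / 2320 s = 6.40 A

6.40 A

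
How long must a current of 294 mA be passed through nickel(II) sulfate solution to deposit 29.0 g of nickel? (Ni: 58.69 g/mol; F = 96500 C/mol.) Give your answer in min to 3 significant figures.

5410 min

n(Ni) = 29.0 / 58.69 = 0.4941 mol
Ni²⁺ + 2e⁻ → Ni, so n(e⁻) = 2 × 0.4941 = 0.9882 mol
Q = 0.9882 × 96500 = 95360 C
t = Q / I = 95360 / 0.294 = 3.244×10^5 s = 5410 min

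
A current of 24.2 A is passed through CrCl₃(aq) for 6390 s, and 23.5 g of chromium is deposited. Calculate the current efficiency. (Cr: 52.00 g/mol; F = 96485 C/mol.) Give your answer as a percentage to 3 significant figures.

84.6%

Q = 24.2 × 6390 = 1.546×10^5 C
n(e⁻) = 1.546×10^5 / 96485 = 1.602 mol
Cr³⁺ + 3e⁻ → Cr, so theoretical n(Cr) = 0.5340 mol → 27.77 g
Efficiency = 23.5 / 27.77 = 0.8462 = 84.6%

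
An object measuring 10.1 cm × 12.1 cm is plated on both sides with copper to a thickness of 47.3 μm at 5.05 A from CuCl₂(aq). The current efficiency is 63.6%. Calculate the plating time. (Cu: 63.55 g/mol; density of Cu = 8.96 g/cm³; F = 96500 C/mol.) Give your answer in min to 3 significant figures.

Plated area = 2 × 10.1 × 12.1 = 244.4 cm²
Volume = 244.4 × 47.3×10⁻⁴ cm = 1.156 cm³
m(Cu) = 1.156 × 8.96 = 10.36 g
n(Cu) = 10.36 / 63.55 = 0.1630 mol; n(e⁻) = 2 × 0.1630 = 0.3260 mol
Q = 0.3260 × 96500 / 0.636 = 49460 C
t = 49460 / 5.05 = 9794 s = 163 min

163 min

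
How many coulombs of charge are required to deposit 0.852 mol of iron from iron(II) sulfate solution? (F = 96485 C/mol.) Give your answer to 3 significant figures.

1.64×10^5 C

Fe²⁺ + 2e⁻ → Fe, so n(e⁻) = 2 × 0.852 = 1.704 mol
Q = 1.704 × 96485 = 1.644×10^5 C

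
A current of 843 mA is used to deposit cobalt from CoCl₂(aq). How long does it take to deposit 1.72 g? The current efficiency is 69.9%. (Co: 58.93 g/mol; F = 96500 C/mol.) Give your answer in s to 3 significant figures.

9560 s

n(Co) = 1.72 / 58.93 = 0.02919 mol
Co²⁺ + 2e⁻ → Co, so n(e⁻) = 2 × 0.02919 = 0.05838 mol
Q = 0.05838 × 96500 / 0.699 = 8060 C
t = Q / I = 8060 / 0.843 = 9561 s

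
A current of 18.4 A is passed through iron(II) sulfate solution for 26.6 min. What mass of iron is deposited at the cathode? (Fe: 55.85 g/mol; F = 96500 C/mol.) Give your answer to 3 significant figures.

8.50 g

Charge passed = 18.4 × 1596 = 29370 C
n(e⁻) = 29370 / 96500 = 0.3044 mol
Fe²⁺ + 2e⁻ → Fe, so n(Fe) = 0.3044 / 2 = 0.1522 mol
m = 0.1522 × 55.85 = 8.50 g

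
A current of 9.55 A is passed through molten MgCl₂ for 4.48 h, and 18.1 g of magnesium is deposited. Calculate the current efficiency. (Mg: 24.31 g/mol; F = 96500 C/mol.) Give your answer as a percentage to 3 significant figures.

Q = 9.55 × 16128 = 1.540×10^5 C
n(e⁻) = 1.540×10^5 / 96500 = 1.596 mol
Mg²⁺ + 2e⁻ → Mg, so theoretical n(Mg) = 0.7980 mol → 19.40 g
Efficiency = 18.1 / 19.40 = 0.9330 = 93.3%

93.3%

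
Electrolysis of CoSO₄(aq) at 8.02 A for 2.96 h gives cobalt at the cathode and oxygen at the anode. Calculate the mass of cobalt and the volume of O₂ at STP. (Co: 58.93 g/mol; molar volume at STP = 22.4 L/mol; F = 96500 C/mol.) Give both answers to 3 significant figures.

Q = 8.02 × 10656 = 85460 C; n(e⁻) = 85460 / 96500 = 0.8856 mol
Cathode: Co²⁺ + 2e⁻ → Co → n(Co) = 0.8856/2 = 0.4428 mol → 26.1 g
Anode: 2H₂O → O₂ + 4H⁺ + 4e⁻ → n(O₂) = 0.8856/4 = 0.2214 mol → 4.96 L

26.1 g Co; 4.96 L O₂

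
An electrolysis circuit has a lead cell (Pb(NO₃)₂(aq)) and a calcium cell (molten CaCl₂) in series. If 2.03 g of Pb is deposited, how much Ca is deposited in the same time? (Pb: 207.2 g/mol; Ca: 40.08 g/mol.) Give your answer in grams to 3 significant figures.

n(Pb) = 2.03 / 207.2 = 0.009797 mol
Pb²⁺ + 2e⁻ → Pb, so n(e⁻) = 2 × 0.009797 = 0.01959 mol
In series, the same 0.01959 mol of electrons flows through the second cell.
Ca²⁺ + 2e⁻ → Ca, so n(Ca) = 0.01959 / 2 = 0.009795 mol
m(Ca) = 0.009795 × 40.08 = 0.393 g

0.393 g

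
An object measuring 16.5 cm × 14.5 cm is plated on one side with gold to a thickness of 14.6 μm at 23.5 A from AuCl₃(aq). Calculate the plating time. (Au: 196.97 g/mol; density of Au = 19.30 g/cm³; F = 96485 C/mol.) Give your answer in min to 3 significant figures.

7.03 min

Plated area = 16.5 × 14.5 = 239.3 cm²
Volume = 239.3 × 14.6×10⁻⁴ cm = 0.3494 cm³
m(Au) = 0.3494 × 19.30 = 6.743 g
n(Au) = 6.743 / 196.97 = 0.03423 mol; n(e⁻) = 3 × 0.03423 = 0.1027 mol
Q = 0.1027 × 96485 = 9909 C
t = 9909 / 23.5 = 421.7 s = 7.03 min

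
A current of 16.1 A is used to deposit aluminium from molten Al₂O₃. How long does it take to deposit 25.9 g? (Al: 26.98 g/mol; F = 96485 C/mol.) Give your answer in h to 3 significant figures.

4.79 h

n(Al) = 25.9 / 26.98 = 0.9600 mol
Al³⁺ + 3e⁻ → Al, so n(e⁻) = 3 × 0.9600 = 2.880 mol
Q = 2.880 × 96485 = 2.779×10^5 C
t = Q / I = 2.779×10^5 / 16.1 = 17260 s = 4.79 h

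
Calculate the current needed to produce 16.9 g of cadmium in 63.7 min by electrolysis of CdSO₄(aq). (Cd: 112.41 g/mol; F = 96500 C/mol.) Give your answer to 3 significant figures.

n(Cd) = 16.9 / 112.41 = 0.1503 mol
Cd²⁺ + 2e⁻ → Cd, so n(e⁻) = 2 × 0.1503 = 0.3006 mol
Q = 0.3006 × 96500 = 29010 C
I = Q / t = 29010 / 3822 s = 7.59 A

7.59 A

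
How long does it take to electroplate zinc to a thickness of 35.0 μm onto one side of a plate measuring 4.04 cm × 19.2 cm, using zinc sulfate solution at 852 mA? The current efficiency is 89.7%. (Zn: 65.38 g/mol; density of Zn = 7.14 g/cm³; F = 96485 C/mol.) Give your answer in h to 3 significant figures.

2.08 h

Plated area = 4.04 × 19.2 = 77.57 cm²
Volume = 77.57 × 35.0×10⁻⁴ cm = 0.2715 cm³
m(Zn) = 0.2715 × 7.14 = 1.939 g
n(Zn) = 1.939 / 65.38 = 0.02966 mol; n(e⁻) = 2 × 0.02966 = 0.05932 mol
Q = 0.05932 × 96485 / 0.897 = 6381 C
t = 6381 / 0.852 = 7489 s = 2.08 h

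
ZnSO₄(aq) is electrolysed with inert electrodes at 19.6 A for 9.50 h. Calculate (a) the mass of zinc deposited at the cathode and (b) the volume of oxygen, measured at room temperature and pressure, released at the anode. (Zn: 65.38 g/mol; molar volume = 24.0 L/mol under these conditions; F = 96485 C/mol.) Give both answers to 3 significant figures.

227 g Zn; 41.7 L O₂

Q = 19.6 × 34200 = 6.703×10^5 C; n(e⁻) = 6.703×10^5 / 96485 = 6.947 mol
Cathode: Zn²⁺ + 2e⁻ → Zn → n(Zn) = 6.947/2 = 3.474 mol → 227 g
Anode: 2H₂O → O₂ + 4H⁺ + 4e⁻ → n(O₂) = 6.947/4 = 1.737 mol → 41.7 L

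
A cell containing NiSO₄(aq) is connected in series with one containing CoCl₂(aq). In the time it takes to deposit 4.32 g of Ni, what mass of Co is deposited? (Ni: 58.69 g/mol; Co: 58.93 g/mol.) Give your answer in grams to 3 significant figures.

n(Ni) = 4.32 / 58.69 = 0.07361 mol
Ni²⁺ + 2e⁻ → Ni, so n(e⁻) = 2 × 0.07361 = 0.1472 mol
Same current for the same time ⇒ same n(e⁻) = 0.1472 mol in both cells.
Co²⁺ + 2e⁻ → Co, so n(Co) = 0.1472 / 2 = 0.07360 mol
m(Co) = 0.07360 × 58.93 = 4.34 g

4.34 g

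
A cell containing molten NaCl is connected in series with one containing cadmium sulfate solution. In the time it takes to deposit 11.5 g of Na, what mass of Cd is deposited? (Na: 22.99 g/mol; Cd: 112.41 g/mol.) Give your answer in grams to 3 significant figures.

n(Na) = 11.5 / 22.99 = 0.5002 mol
Na⁺ + e⁻ → Na, so n(e⁻) = 0.5002 mol
Same current for the same time ⇒ same n(e⁻) = 0.5002 mol in both cells.
Cd²⁺ + 2e⁻ → Cd, so n(Cd) = 0.5002 / 2 = 0.2501 mol
m(Cd) = 0.2501 × 112.41 = 28.1 g

28.1 g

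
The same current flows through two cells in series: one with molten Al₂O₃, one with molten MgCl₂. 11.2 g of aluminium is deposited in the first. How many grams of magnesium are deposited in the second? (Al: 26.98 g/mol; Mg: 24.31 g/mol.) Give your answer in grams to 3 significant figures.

n(Al) = 11.2 / 26.98 = 0.4151 mol
Al³⁺ + 3e⁻ → Al, so n(e⁻) = 3 × 0.4151 = 1.245 mol
The cells are in series, so the same charge (and hence the same n(e⁻) = 1.245 mol) passes through both.
Mg²⁺ + 2e⁻ → Mg, so n(Mg) = 1.245 / 2 = 0.6225 mol
m(Mg) = 0.6225 × 24.31 = 15.1 g

15.1 g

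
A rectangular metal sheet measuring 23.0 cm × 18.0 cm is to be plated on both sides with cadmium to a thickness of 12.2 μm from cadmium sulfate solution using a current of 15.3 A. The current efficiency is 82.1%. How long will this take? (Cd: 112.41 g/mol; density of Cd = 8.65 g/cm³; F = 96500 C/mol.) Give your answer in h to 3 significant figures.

0.332 h

Plated area = 2 × 23.0 × 18.0 = 828.0 cm²
Volume = 828.0 × 12.2×10⁻⁴ cm = 1.010 cm³
m(Cd) = 1.010 × 8.65 = 8.737 g
n(Cd) = 8.737 / 112.41 = 0.07772 mol; n(e⁻) = 2 × 0.07772 = 0.1554 mol
Q = 0.1554 × 96500 / 0.821 = 18270 C
t = 18270 / 15.3 = 1194 s = 0.332 h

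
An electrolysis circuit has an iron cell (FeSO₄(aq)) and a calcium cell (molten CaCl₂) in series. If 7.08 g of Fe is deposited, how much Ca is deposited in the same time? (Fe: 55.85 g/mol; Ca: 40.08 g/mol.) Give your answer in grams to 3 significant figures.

5.08 g

n(Fe) = 7.08 / 55.85 = 0.1268 mol
Fe²⁺ + 2e⁻ → Fe, so n(e⁻) = 2 × 0.1268 = 0.2536 mol
The cells are in series, so the same charge (and hence the same n(e⁻) = 0.2536 mol) passes through both.
Ca²⁺ + 2e⁻ → Ca, so n(Ca) = 0.2536 / 2 = 0.1268 mol
m(Ca) = 0.1268 × 40.08 = 5.08 g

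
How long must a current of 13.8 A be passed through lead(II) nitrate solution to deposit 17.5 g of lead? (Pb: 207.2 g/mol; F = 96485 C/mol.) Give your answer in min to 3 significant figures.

19.7 min

n(Pb) = 17.5 / 207.2 = 0.08446 mol
Pb²⁺ + 2e⁻ → Pb, so n(e⁻) = 2 × 0.08446 = 0.1689 mol
Q = 0.1689 × 96485 = 16300 C
t = Q / I = 16300 / 13.8 = 1181 s = 19.7 min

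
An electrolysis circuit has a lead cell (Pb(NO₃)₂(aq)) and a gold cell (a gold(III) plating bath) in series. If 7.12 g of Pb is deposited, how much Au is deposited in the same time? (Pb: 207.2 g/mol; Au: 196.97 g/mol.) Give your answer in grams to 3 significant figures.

n(Pb) = 7.12 / 207.2 = 0.03436 mol
Pb²⁺ + 2e⁻ → Pb, so n(e⁻) = 2 × 0.03436 = 0.06872 mol
Since the cells are in series, n(e⁻) in the Au cell is also 0.06872 mol.
Au³⁺ + 3e⁻ → Au, so n(Au) = 0.06872 / 3 = 0.02291 mol
m(Au) = 0.02291 × 196.97 = 4.51 g

4.51 g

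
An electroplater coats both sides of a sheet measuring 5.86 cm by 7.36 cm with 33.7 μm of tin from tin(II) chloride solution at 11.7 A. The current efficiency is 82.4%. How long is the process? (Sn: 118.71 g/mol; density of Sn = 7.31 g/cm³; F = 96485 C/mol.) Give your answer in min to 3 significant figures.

5.97 min

Plated area = 2 × 5.86 × 7.36 = 86.26 cm²
Volume = 86.26 × 33.7×10⁻⁴ cm = 0.2907 cm³
m(Sn) = 0.2907 × 7.31 = 2.125 g
n(Sn) = 2.125 / 118.71 = 0.01790 mol; n(e⁻) = 2 × 0.01790 = 0.03580 mol
Q = 0.03580 × 96485 / 0.824 = 4192 C
t = 4192 / 11.7 = 358.3 s = 5.97 min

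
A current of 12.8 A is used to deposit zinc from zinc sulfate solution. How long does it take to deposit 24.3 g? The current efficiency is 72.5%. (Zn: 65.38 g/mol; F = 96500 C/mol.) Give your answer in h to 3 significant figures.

2.15 h

n(Zn) = 24.3 / 65.38 = 0.3717 mol
Zn²⁺ + 2e⁻ → Zn, so n(e⁻) = 2 × 0.3717 = 0.7434 mol
Q = 0.7434 × 96500 / 0.725 = 98950 C
t = Q / I = 98950 / 12.8 = 7730 s = 2.15 h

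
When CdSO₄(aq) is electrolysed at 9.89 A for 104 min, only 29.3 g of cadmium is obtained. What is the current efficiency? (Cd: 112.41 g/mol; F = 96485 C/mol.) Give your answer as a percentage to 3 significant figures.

81.5%

Q = 9.89 × 6240 = 61710 C
n(e⁻) = 61710 / 96485 = 0.6396 mol
Cd²⁺ + 2e⁻ → Cd, so theoretical n(Cd) = 0.3198 mol → 35.95 g
Efficiency = 29.3 / 35.95 = 0.8150 = 81.5%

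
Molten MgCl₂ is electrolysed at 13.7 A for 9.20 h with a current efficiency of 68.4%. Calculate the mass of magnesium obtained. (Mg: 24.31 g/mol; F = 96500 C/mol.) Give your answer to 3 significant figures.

Q = 13.7 × 33120 = 4.537×10^5 C
n(e⁻) = 4.537×10^5 / 96500 = 4.702 mol
Mg²⁺ + 2e⁻ → Mg, so theoretical m(Mg) = 2.351 × 24.31 = 57.15 g
Actual mass = 68.4% × 57.15 = 39.1 g

39.1 g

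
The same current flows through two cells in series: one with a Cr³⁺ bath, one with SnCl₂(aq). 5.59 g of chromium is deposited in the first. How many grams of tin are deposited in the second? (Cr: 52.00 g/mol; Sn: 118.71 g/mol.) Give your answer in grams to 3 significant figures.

19.1 g

n(Cr) = 5.59 / 52.00 = 0.1075 mol
Cr³⁺ + 3e⁻ → Cr, so n(e⁻) = 3 × 0.1075 = 0.3225 mol
Since the cells are in series, n(e⁻) in the Sn cell is also 0.3225 mol.
Sn²⁺ + 2e⁻ → Sn, so n(Sn) = 0.3225 / 2 = 0.1613 mol
m(Sn) = 0.1613 × 118.71 = 19.1 g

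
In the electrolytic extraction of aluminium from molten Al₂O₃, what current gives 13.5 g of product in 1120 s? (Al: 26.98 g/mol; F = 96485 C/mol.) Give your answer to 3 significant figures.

129 A

n(Al) = 13.5 / 26.98 = 0.5004 mol
Al³⁺ + 3e⁻ → Al, so n(e⁻) = 3 × 0.5004 = 1.501 mol
Q = 1.501 × 96485 = 1.448×10^5 C
I = Q / t = 1.448×10^5 / 1120 s = 129 A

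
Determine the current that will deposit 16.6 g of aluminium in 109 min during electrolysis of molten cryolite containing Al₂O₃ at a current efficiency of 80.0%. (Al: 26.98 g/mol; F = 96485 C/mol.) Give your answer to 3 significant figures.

34.0 A

n(Al) = 16.6 / 26.98 = 0.6153 mol
Al³⁺ + 3e⁻ → Al, so n(e⁻) = 3 × 0.6153 = 1.846 mol
Q = 1.846 × 96485 / 0.800 = 2.226×10^5 C
I = Q / t = 2.226×10^5 / 6540 s = 34.0 A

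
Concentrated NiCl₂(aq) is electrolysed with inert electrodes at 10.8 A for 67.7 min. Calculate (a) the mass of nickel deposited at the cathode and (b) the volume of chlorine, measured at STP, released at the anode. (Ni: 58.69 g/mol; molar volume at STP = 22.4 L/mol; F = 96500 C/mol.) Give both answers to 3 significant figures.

Q = 10.8 × 4062 = 43870 C; n(e⁻) = 43870 / 96500 = 0.4546 mol
Cathode: Ni²⁺ + 2e⁻ → Ni → n(Ni) = 0.4546/2 = 0.2273 mol → 13.3 g
Anode: 2Cl⁻ → Cl₂ + 2e⁻ → n(Cl₂) = 0.4546/2 = 0.2273 mol → 5.09 L

13.3 g Ni; 5.09 L Cl₂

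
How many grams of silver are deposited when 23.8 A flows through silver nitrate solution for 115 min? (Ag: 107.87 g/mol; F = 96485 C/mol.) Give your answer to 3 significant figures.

Q = It = 23.8 × 6900 = 1.642×10^5 C
Moles of electrons = 1.642×10^5 / 96485 = 1.702 mol
Ag⁺ + e⁻ → Ag, so n(Ag) = 1.702 mol
m = 1.702 × 107.87 = 184 g

184 g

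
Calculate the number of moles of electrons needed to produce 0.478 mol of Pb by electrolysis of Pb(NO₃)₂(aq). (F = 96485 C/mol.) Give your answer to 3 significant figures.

0.956 mol

Pb²⁺ + 2e⁻ → Pb, so n(e⁻) = 2 × 0.478 = 0.9560 mol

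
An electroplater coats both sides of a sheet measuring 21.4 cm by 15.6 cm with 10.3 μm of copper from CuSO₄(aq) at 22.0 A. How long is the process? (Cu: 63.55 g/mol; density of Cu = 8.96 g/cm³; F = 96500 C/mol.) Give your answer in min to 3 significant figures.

14.2 min

Plated area = 2 × 21.4 × 15.6 = 667.7 cm²
Volume = 667.7 × 10.3×10⁻⁴ cm = 0.6877 cm³
m(Cu) = 0.6877 × 8.96 = 6.162 g
n(Cu) = 6.162 / 63.55 = 0.09696 mol; n(e⁻) = 2 × 0.09696 = 0.1939 mol
Q = 0.1939 × 96500 = 18710 C
t = 18710 / 22.0 = 850.5 s = 14.2 min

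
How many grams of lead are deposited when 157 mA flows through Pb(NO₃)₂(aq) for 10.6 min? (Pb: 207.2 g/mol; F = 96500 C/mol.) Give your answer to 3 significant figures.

Q = It = 0.157 × 636 = 99.85 C
n(e⁻) = 99.85 / 96500 = 0.001035 mol
Pb²⁺ + 2e⁻ → Pb, so n(Pb) = 0.001035 / 2 = 5.175×10^-4 mol
m = 5.175×10^-4 × 207.2 = 0.107 g

0.107 g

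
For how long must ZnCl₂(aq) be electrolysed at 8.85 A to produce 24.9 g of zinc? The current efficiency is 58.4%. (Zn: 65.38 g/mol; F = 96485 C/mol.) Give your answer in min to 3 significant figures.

237 min

n(Zn) = 24.9 / 65.38 = 0.3809 mol
Zn²⁺ + 2e⁻ → Zn, so n(e⁻) = 2 × 0.3809 = 0.7618 mol
Q = 0.7618 × 96485 / 0.584 = 1.259×10^5 C
t = Q / I = 1.259×10^5 / 8.85 = 14230 s = 237 min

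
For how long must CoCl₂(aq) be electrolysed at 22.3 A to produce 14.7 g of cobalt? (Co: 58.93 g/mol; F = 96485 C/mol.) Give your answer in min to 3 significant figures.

36.0 min

n(Co) = 14.7 / 58.93 = 0.2494 mol
Co²⁺ + 2e⁻ → Co, so n(e⁻) = 2 × 0.2494 = 0.4988 mol
Q = 0.4988 × 96485 = 48130 C
t = Q / I = 48130 / 22.3 = 2158 s = 36.0 min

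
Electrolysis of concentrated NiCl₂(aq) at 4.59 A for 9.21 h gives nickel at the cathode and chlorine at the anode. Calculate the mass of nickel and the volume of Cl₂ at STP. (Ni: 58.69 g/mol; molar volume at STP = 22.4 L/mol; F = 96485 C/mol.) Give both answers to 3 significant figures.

46.3 g Ni; 17.7 L Cl₂

Q = 4.59 × 33156 = 1.522×10^5 C; n(e⁻) = 1.522×10^5 / 96485 = 1.577 mol
Cathode: Ni²⁺ + 2e⁻ → Ni → n(Ni) = 1.577/2 = 0.7885 mol → 46.3 g
Anode: 2Cl⁻ → Cl₂ + 2e⁻ → n(Cl₂) = 1.577/2 = 0.7885 mol → 17.7 L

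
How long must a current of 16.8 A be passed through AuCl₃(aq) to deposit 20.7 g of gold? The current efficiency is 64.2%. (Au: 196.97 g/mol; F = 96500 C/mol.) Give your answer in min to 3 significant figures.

n(Au) = 20.7 / 196.97 = 0.1051 mol
Au³⁺ + 3e⁻ → Au, so n(e⁻) = 3 × 0.1051 = 0.3153 mol
Q = 0.3153 × 96500 / 0.642 = 47390 C
t = Q / I = 47390 / 16.8 = 2821 s = 47.0 min

47.0 min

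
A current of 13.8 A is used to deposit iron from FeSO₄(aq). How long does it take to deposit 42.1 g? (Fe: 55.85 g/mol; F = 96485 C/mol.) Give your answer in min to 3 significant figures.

176 min

n(Fe) = 42.1 / 55.85 = 0.7538 mol
Fe²⁺ + 2e⁻ → Fe, so n(e⁻) = 2 × 0.7538 = 1.508 mol
Q = 1.508 × 96485 = 1.455×10^5 C
t = Q / I = 1.455×10^5 / 13.8 = 10540 s = 176 min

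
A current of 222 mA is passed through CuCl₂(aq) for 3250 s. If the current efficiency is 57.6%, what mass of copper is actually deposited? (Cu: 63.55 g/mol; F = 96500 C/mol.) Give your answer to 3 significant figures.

0.137 g

Q = 0.222 × 3250 = 721.5 C
n(e⁻) = 721.5 / 96500 = 0.007477 mol
Cu²⁺ + 2e⁻ → Cu, so theoretical m(Cu) = 0.003739 × 63.55 = 0.2376 g
Actual mass = 57.6% × 0.2376 = 0.137 g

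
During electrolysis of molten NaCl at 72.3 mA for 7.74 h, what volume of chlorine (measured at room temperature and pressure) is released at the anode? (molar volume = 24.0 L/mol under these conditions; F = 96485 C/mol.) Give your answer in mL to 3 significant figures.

Charge passed = 0.0723 × 27864 = 2015 C
Moles of electrons = 2015 / 96485 = 0.02088 mol
2Cl⁻ → Cl₂ + 2e⁻, so n(Cl₂) = 0.02088 / 2 = 0.01044 mol
V = 0.01044 × 24.0 = 0.2506 L
= 251 mL

251 mL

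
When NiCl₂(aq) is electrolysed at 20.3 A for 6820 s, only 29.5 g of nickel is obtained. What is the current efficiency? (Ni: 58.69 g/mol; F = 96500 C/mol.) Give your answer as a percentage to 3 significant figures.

Q = 20.3 × 6820 = 1.384×10^5 C
n(e⁻) = 1.384×10^5 / 96500 = 1.434 mol
Ni²⁺ + 2e⁻ → Ni, so theoretical n(Ni) = 0.7170 mol → 42.08 g
Efficiency = 29.5 / 42.08 = 0.7010 = 70.1%

70.1%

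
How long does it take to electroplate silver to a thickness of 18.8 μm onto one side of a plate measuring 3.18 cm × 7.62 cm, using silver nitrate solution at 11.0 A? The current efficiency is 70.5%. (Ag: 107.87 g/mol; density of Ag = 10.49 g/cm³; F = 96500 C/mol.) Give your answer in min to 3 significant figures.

0.919 min

Plated area = 3.18 × 7.62 = 24.23 cm²
Volume = 24.23 × 18.8×10⁻⁴ cm = 0.04555 cm³
m(Ag) = 0.04555 × 10.49 = 0.4778 g
n(Ag) = 0.4778 / 107.87 = 0.004429 mol; n(e⁻) = 0.004429 mol
Q = 0.004429 × 96500 / 0.705 = 606.2 C
t = 606.2 / 11.0 = 55.11 s = 0.919 min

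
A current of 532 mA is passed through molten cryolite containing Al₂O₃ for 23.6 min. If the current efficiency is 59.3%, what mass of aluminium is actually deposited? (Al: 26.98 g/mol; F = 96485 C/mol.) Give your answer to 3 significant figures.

Q = 0.532 × 1416 = 753.3 C
n(e⁻) = 753.3 / 96485 = 0.007807 mol
Al³⁺ + 3e⁻ → Al, so theoretical m(Al) = 0.002602 × 26.98 = 0.07020 g
Actual mass = 59.3% × 0.07020 = 0.0416 g

0.0416 g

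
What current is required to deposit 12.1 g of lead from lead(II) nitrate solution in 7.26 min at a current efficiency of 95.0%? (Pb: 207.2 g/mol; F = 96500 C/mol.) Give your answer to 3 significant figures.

27.2 A

n(Pb) = 12.1 / 207.2 = 0.05840 mol
Pb²⁺ + 2e⁻ → Pb, so n(e⁻) = 2 × 0.05840 = 0.1168 mol
Q = 0.1168 × 96500 / 0.950 = 11860 C
I = Q / t = 11860 / 435.6 s = 27.2 A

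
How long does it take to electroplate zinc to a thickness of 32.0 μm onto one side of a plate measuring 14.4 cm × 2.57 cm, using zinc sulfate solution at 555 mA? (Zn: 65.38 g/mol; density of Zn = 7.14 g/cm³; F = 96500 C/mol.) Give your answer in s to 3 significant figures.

Plated area = 14.4 × 2.57 = 37.01 cm²
Volume = 37.01 × 32.0×10⁻⁴ cm = 0.1184 cm³
m(Zn) = 0.1184 × 7.14 = 0.8454 g
n(Zn) = 0.8454 / 65.38 = 0.01293 mol; n(e⁻) = 2 × 0.01293 = 0.02586 mol
Q = 0.02586 × 96500 = 2495 C
t = 2495 / 0.555 = 4495 s

4500 s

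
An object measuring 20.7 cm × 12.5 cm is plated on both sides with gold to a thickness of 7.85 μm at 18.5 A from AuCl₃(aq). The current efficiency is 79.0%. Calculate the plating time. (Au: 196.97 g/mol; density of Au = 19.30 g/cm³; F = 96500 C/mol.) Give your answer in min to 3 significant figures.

13.1 min

Plated area = 2 × 20.7 × 12.5 = 517.5 cm²
Volume = 517.5 × 7.85×10⁻⁴ cm = 0.4062 cm³
m(Au) = 0.4062 × 19.30 = 7.840 g
n(Au) = 7.840 / 196.97 = 0.03980 mol; n(e⁻) = 3 × 0.03980 = 0.1194 mol
Q = 0.1194 × 96500 / 0.790 = 14580 C
t = 14580 / 18.5 = 788.1 s = 13.1 min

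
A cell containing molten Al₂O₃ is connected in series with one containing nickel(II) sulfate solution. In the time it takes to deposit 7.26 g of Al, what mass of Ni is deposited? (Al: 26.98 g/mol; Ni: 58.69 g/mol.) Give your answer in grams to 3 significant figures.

n(Al) = 7.26 / 26.98 = 0.2691 mol
Al³⁺ + 3e⁻ → Al, so n(e⁻) = 3 × 0.2691 = 0.8073 mol
In series, the same 0.8073 mol of electrons flows through the second cell.
Ni²⁺ + 2e⁻ → Ni, so n(Ni) = 0.8073 / 2 = 0.4037 mol
m(Ni) = 0.4037 × 58.69 = 23.7 g

23.7 g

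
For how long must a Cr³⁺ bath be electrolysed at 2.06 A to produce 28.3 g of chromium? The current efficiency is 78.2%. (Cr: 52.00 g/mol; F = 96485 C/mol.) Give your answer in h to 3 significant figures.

27.2 h

n(Cr) = 28.3 / 52.00 = 0.5442 mol
Cr³⁺ + 3e⁻ → Cr, so n(e⁻) = 3 × 0.5442 = 1.633 mol
Q = 1.633 × 96485 / 0.782 = 2.015×10^5 C
t = Q / I = 2.015×10^5 / 2.06 = 97820 s = 27.2 h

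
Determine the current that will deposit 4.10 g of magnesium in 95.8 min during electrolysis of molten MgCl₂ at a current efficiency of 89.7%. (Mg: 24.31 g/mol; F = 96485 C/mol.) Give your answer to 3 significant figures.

n(Mg) = 4.10 / 24.31 = 0.1687 mol
Mg²⁺ + 2e⁻ → Mg, so n(e⁻) = 2 × 0.1687 = 0.3374 mol
Q = 0.3374 × 96485 / 0.897 = 36290 C
I = Q / t = 36290 / 5748 s = 6.31 A

6.31 A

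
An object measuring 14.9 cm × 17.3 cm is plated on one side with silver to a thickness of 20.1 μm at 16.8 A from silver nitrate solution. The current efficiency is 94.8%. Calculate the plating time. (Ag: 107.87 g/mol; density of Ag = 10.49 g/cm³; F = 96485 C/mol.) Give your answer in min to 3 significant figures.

Plated area = 14.9 × 17.3 = 257.8 cm²
Volume = 257.8 × 20.1×10⁻⁴ cm = 0.5182 cm³
m(Ag) = 0.5182 × 10.49 = 5.436 g
n(Ag) = 5.436 / 107.87 = 0.05039 mol; n(e⁻) = 0.05039 mol
Q = 0.05039 × 96485 / 0.948 = 5129 C
t = 5129 / 16.8 = 305.3 s = 5.09 min

5.09 min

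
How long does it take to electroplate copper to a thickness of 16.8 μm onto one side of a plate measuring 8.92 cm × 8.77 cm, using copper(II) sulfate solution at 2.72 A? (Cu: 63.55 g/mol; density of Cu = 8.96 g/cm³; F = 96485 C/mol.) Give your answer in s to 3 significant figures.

Plated area = 8.92 × 8.77 = 78.23 cm²
Volume = 78.23 × 16.8×10⁻⁴ cm = 0.1314 cm³
m(Cu) = 0.1314 × 8.96 = 1.177 g
n(Cu) = 1.177 / 63.55 = 0.01852 mol; n(e⁻) = 2 × 0.01852 = 0.03704 mol
Q = 0.03704 × 96485 = 3574 C
t = 3574 / 2.72 = 1314 s

1310 s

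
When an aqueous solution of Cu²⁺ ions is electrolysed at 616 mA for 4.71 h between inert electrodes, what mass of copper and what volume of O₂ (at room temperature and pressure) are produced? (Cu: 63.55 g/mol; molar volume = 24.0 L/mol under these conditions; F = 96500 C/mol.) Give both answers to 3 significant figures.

3.44 g Cu; 0.649 L O₂

Q = 0.616 × 16956 = 10440 C; n(e⁻) = 10440 / 96500 = 0.1082 mol
Cathode: Cu²⁺ + 2e⁻ → Cu → n(Cu) = 0.1082/2 = 0.05410 mol → 3.44 g
Anode: 2H₂O → O₂ + 4H⁺ + 4e⁻ → n(O₂) = 0.1082/4 = 0.02705 mol → 0.649 L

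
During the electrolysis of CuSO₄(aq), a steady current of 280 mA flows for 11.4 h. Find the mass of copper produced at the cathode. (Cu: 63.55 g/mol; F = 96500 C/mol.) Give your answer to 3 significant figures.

3.78 g

Q = It = 0.280 × 41040 = 11490 C
n(e⁻) = 11490 / 96500 = 0.1191 mol
Cu²⁺ + 2e⁻ → Cu, so n(Cu) = 0.1191 / 2 = 0.05955 mol
m = 0.05955 × 63.55 = 3.78 g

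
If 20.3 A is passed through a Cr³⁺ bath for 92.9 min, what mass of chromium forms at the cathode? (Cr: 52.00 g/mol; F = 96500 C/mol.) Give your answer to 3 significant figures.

20.3 g

Charge passed = 20.3 × 5574 = 1.132×10^5 C
n(e⁻) = 1.132×10^5 / 96500 = 1.173 mol
Cr³⁺ + 3e⁻ → Cr, so n(Cr) = 1.173 / 3 = 0.3910 mol
m = 0.3910 × 52.00 = 20.3 g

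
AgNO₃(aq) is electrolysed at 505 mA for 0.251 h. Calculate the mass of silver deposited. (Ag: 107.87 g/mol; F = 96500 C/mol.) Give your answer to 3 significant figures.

Q = It = 0.505 × 903.6 = 456.3 C
n(e⁻) = 456.3 / 96500 = 0.004728 mol
Ag⁺ + e⁻ → Ag, so n(Ag) = 0.004728 mol
m = 0.004728 × 107.87 = 0.510 g

0.510 g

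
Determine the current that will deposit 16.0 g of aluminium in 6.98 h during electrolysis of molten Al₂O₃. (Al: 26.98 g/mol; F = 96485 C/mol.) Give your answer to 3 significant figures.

6.83 A

n(Al) = 16.0 / 26.98 = 0.5930 mol
Al³⁺ + 3e⁻ → Al, so n(e⁻) = 3 × 0.5930 = 1.779 mol
Q = 1.779 × 96485 = 1.716×10^5 C
I = Q / t = 1.716×10^5 / 25128 s = 6.83 A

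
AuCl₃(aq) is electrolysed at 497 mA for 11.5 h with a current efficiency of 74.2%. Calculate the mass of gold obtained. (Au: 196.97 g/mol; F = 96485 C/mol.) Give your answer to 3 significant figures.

Q = 0.497 × 41400 = 20580 C
n(e⁻) = 20580 / 96485 = 0.2133 mol
Au³⁺ + 3e⁻ → Au, so theoretical m(Au) = 0.07110 × 196.97 = 14.00 g
Actual mass = 74.2% × 14.00 = 10.4 g

10.4 g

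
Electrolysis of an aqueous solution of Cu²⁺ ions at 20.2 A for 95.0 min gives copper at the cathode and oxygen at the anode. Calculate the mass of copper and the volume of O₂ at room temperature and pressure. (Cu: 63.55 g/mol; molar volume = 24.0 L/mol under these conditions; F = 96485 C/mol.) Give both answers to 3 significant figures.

Q = 20.2 × 5700 = 1.151×10^5 C; n(e⁻) = 1.151×10^5 / 96485 = 1.193 mol
Cathode: Cu²⁺ + 2e⁻ → Cu → n(Cu) = 1.193/2 = 0.5965 mol → 37.9 g
Anode: 2H₂O → O₂ + 4H⁺ + 4e⁻ → n(O₂) = 1.193/4 = 0.2983 mol → 7.16 L

37.9 g Cu; 7.16 L O₂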